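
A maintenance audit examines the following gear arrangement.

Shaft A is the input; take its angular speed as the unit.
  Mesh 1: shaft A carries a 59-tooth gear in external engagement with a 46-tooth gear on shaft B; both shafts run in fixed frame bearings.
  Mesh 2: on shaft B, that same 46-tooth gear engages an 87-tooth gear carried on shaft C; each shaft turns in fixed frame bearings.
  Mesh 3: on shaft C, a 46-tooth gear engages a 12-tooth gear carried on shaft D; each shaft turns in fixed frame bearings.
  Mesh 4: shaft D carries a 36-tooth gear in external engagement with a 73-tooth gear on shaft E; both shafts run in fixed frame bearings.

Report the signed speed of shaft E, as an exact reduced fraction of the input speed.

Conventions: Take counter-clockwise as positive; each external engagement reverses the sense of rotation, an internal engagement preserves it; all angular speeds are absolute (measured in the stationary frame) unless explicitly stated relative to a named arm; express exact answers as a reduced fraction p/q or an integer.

4-mesh fixed-axis compound train (all bearings frame-fixed)
mesh 1 [59T→46T]: |ω|/ω_in = 1×59/46 = 59/46, sense flips to −
mesh 2 [46T→87T]: |ω|/ω_in = (59/46)×46/87 = 59/87, sense flips to +
mesh 3 [46T→12T]: |ω|/ω_in = (59/87)×46/12 = 1357/522, sense flips to −
mesh 4 [36T→73T]: |ω|/ω_in = (1357/522)×36/73 = 2714/2117, sense flips to +
signed output speed (× input speed) = 2714/2117

2714/2117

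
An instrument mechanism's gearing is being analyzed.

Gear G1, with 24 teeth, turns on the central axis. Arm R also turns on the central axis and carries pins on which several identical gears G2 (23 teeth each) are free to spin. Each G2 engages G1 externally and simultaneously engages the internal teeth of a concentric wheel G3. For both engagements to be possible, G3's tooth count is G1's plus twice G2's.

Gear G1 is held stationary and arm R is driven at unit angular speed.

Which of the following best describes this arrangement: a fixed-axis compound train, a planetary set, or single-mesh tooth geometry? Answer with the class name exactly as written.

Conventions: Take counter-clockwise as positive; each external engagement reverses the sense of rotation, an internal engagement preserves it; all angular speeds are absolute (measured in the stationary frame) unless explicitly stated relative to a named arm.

planetary set

class = planetary set [G3 = 24+2·23 = 70; Willis about the carrier]
classification: planetary set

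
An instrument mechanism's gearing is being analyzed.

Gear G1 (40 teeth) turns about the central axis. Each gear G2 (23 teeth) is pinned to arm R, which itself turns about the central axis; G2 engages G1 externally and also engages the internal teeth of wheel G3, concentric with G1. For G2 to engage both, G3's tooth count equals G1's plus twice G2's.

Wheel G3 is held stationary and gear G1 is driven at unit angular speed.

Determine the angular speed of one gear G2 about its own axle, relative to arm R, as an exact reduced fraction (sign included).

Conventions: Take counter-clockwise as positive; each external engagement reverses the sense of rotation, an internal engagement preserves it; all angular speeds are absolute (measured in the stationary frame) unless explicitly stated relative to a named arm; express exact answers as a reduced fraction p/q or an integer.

-1720/1449

planetary set (40T centre, 23T on arm, 86T internal) — Willis relation
ring teeth: 40 + 2·23 = 86
40(ω_sun−ω_arm) = −86(ω_ring−ω_arm),  ω_ring = 0, ω_sun = 1
40(1−ω_arm) = −86(0−ω_arm)  ⇒  126·ω_arm = 40  ⇒  ω_arm = 20/63
sun–planet mesh: 40·(1−20/63) = −23·(ω_p−ω_arm)  ⇒  ω_p−ω_arm = -1720/1449
exact speed ratio = -1720/1449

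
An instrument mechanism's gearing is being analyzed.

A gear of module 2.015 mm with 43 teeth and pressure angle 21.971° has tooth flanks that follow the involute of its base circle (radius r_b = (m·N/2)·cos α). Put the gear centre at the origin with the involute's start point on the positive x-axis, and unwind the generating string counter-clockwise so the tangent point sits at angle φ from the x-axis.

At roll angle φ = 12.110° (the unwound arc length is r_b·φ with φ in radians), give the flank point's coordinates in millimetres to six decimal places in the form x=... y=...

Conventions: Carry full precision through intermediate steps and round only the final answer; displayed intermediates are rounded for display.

x=41.063524 y=0.125884

recognized (one wheel, involute flank): single-mesh tooth geometry, m = 2.015, N = 43
pitch radius r_p = m·N/2 = 2.015·43/2 = 43.322500
base radius r_b = r_p·cos α = 43.322500·cos 21.971° = 40.176132
roll angle φ = 12.110° = 0.21135937 rad
x = r_b·(cos φ + φ·sin φ) = 41.063524
y = r_b·(sin φ − φ·cos φ) = 0.125884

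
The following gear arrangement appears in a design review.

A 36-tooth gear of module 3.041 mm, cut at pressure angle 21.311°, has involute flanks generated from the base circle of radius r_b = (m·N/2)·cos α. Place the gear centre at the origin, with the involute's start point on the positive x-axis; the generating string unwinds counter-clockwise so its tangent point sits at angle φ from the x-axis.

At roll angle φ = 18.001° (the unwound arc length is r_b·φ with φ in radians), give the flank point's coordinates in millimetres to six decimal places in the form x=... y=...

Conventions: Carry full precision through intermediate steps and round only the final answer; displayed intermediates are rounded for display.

class = single-mesh tooth geometry [base-circle involute, m = 3.041, 36T]
pitch radius r_p = m·N/2 = 3.041·36/2 = 54.738000
base radius r_b = r_p·cos α = 54.738000·cos 21.311° = 50.995096
roll angle φ = 18.001° = 0.31417672 rad
x = r_b·(cos φ + φ·sin φ) = 53.450116
y = r_b·(sin φ − φ·cos φ) = 0.521959

x=53.450116 y=0.521959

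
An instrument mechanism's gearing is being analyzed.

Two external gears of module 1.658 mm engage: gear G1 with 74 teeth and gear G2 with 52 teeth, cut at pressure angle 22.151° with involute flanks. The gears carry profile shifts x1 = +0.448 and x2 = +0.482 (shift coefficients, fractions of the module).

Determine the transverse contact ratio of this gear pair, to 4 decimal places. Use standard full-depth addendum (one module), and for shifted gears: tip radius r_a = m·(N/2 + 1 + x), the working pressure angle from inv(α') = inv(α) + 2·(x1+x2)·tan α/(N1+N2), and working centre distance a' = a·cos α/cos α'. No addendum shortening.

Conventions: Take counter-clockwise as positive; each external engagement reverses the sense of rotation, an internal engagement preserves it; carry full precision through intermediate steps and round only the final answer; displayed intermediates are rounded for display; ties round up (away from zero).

1.5959

single-mesh involute tooth geometry (74T engaging 52T at module 1.658)
base radii: r_b1 = 56.818259, r_b2 = 39.926344
tip radii: r_a1 = 63.746784, r_a2 = 45.565156
inv(α') = inv(22.151°) + 2·(+0.448+0.482)·tan α/(74+52) = 0.02649677  ⇒  α' = 24.04243°
a' = a·cos α / cos α' = 104.4540·cos 22.151°/cos 24.04243° = 105.935113
action lengths: √(r_a1²−r_b1²) = 28.902213, √(r_a2²−r_b2²) = 21.956103
base pitch p_b = π·m·cos α = 4.824320
CR = (28.902213 + 21.956103 − 105.935113·sin 24.04243°)/4.824320 = 1.595865
contact ratio ≈ 1.5959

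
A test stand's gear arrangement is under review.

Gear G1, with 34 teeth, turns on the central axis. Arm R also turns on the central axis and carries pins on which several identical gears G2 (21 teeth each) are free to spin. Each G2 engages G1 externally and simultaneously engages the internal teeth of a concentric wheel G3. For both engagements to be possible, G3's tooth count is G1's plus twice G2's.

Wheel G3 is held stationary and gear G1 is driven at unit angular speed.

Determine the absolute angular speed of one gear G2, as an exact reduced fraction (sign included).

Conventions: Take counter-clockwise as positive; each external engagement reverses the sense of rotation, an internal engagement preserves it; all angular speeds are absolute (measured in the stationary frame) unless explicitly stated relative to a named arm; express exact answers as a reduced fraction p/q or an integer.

-17/21

planetary set (34T centre, 21T on arm, 76T internal) — Willis relation
ring teeth: 34 + 2·21 = 76
34(ω_sun−ω_arm) = −76(ω_ring−ω_arm),  ω_ring = 0, ω_sun = 1
34(1−ω_arm) = −76(0−ω_arm)  ⇒  110·ω_arm = 34  ⇒  ω_arm = 17/55
sun–planet mesh: 34·(1−17/55) = −21·(ω_p−ω_arm)  ⇒  ω_p−ω_arm = -1292/1155
ω_p = 17/55 − 1292/1155 = -17/21
exact speed ratio = -17/21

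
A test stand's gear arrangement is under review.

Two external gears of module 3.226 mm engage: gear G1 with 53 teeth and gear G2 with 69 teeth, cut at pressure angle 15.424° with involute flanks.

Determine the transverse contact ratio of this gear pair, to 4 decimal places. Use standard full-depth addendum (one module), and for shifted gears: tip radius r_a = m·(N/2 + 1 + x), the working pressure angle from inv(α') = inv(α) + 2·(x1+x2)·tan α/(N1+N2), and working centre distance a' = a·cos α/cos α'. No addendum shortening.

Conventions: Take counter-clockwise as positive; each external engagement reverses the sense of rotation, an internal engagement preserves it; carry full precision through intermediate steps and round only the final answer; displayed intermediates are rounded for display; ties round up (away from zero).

2.1053

topology: single-mesh involute geometry — m = 3.226, 53T/69T pair
base radii: r_b1 = 82.410035, r_b2 = 107.288537
tip radii: r_a1 = 88.715000, r_a2 = 114.523000
no profile shift: α' = α, a' = a
action lengths: √(r_a1²−r_b1²) = 32.847181, √(r_a2²−r_b2²) = 40.058550
base pitch p_b = π·m·cos α = 9.769765
CR = (32.847181 + 40.058550 − 196.786000·sin 15.42400°)/9.769765 = 2.105326
contact ratio ≈ 2.1053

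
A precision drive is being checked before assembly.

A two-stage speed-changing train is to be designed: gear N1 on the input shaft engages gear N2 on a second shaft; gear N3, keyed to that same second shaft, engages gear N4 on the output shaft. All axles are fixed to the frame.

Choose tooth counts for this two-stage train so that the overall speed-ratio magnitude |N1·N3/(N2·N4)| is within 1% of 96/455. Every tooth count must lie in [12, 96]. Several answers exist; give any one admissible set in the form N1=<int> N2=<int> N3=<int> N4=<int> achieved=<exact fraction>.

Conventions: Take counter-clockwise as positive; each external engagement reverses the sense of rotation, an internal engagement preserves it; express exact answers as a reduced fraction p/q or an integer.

2-stage fixed-axis compound train for ratio 96/455
target = 96/455 in lowest terms: an exact hit needs N1·N3 = k·96 and N2·N4 = k·455 for one integer k, every count in [12, 96]; additionally prefer no 1:1 stage (N1 ≠ N2, N3 ≠ N4)
k = 1: no 1:1-free in-range split of k·96 and k·455 into factor pairs; take k = 2
k = 2: N1·N3 = 192 = 12·16, N2·N4 = 910 = 13·70
achieved = 12·16/(13·70) = 96/455; |achieved − target| = 0 ≤ 24/11375 ✓

N1=12 N2=13 N3=16 N4=70 achieved=96/455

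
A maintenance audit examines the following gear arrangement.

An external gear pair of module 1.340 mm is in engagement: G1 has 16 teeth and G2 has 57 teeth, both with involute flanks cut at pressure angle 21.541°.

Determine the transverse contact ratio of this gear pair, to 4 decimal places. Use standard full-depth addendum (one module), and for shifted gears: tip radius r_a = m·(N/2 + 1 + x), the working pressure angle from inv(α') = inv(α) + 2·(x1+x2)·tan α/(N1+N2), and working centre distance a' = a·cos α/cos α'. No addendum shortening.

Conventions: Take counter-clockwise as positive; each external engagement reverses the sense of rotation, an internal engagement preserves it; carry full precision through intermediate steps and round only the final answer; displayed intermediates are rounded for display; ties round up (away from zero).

1.5752

recognized (one external pair, fixed centres): single-mesh tooth geometry, m = 1.340, N1 = 16, N2 = 57
base radii: r_b1 = 9.971262, r_b2 = 35.522622
tip radii: r_a1 = 12.060000, r_a2 = 39.530000
no profile shift: α' = α, a' = a
action lengths: √(r_a1²−r_b1²) = 6.783622, √(r_a2²−r_b2²) = 17.342555
base pitch p_b = π·m·cos α = 3.915706
CR = (6.783622 + 17.342555 − 48.910000·sin 21.54100°)/3.915706 = 1.575206
contact ratio ≈ 1.5752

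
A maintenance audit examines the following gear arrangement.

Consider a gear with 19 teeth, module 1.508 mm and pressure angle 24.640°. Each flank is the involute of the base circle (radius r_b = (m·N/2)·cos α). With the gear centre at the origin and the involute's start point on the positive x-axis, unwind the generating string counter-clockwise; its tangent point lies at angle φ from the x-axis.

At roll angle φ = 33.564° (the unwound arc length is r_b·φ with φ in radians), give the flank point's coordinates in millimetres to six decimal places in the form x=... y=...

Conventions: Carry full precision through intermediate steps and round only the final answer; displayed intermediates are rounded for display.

x=15.067759 y=0.842980

recognized (one wheel, involute flank): single-mesh tooth geometry, m = 1.508, N = 19
pitch radius r_p = m·N/2 = 1.508·19/2 = 14.326000
base radius r_b = r_p·cos α = 14.326000·cos 24.640° = 13.021550
roll angle φ = 33.564° = 0.58580231 rad
x = r_b·(cos φ + φ·sin φ) = 15.067759
y = r_b·(sin φ − φ·cos φ) = 0.842980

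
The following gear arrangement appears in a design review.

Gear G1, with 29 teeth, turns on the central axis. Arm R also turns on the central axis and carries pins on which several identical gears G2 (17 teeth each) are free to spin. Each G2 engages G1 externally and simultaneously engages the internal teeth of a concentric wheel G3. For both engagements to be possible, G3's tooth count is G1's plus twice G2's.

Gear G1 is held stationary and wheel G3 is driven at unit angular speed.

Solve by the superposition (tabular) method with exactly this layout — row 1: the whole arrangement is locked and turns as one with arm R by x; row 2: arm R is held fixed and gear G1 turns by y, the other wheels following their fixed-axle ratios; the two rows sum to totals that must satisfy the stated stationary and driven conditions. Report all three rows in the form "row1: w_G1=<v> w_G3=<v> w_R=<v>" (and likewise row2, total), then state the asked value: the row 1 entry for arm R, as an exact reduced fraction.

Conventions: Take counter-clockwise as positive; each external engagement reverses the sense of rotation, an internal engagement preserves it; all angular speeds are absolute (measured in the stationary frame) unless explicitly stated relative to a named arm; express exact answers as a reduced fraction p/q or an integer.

planetary set (29T centre, 17T on arm, 63T internal) — Willis relation
row 1: whole set turns with the arm by x
row 2: sun turns y, ring = −(29/63)·y, arm 0
boundary: total ω_sun = x + y = 0 and total ω_ring = x − (29/63)·y = 1  ⇒  y = -63/92, x = 63/92
row 2 ring = −(29/63)·(-63/92) = 29/92
totals (row 1 + row 2): sun 63/92 + (-63/92) = 0, ring 63/92 + 29/92 = 1, arm 63/92 + 0 = 63/92
asked cell (row1, arm) = 63/92

row1: w_G1=63/92 w_G3=63/92 w_R=63/92
row2: w_G1=-63/92 w_G3=29/92 w_R=0
total: w_G1=0 w_G3=1 w_R=63/92
asked value: 63/92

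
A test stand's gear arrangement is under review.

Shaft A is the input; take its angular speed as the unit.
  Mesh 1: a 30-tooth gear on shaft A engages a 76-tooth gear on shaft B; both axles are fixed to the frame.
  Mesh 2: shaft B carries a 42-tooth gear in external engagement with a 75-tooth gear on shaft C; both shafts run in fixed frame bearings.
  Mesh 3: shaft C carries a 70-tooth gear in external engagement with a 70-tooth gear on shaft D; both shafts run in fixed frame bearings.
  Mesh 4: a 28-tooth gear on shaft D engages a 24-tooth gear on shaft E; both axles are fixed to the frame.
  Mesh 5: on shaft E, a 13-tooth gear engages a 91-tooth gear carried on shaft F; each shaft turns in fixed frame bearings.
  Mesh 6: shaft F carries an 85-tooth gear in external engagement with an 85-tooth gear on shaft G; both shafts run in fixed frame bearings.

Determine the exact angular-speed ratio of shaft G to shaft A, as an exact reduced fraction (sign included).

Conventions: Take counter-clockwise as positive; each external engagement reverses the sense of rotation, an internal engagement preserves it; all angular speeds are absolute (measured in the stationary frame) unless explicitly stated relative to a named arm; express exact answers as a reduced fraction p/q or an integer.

7/190

class = fixed-axis compound train [6 meshes; 6 ratios multiply, 6 sense flips]
mesh 1 [30T→76T]: running ratio 15/38, sense −
mesh 2 [42T→75T]: running ratio 21/95, sense +
mesh 3 [70T→70T]: running ratio 21/95, sense −
mesh 4 [28T→24T]: running ratio 49/190, sense +
mesh 5 [13T→91T]: running ratio 7/190, sense −
mesh 6 [85T→85T]: running ratio 7/190, sense +
ω_out/ω_in = 7/190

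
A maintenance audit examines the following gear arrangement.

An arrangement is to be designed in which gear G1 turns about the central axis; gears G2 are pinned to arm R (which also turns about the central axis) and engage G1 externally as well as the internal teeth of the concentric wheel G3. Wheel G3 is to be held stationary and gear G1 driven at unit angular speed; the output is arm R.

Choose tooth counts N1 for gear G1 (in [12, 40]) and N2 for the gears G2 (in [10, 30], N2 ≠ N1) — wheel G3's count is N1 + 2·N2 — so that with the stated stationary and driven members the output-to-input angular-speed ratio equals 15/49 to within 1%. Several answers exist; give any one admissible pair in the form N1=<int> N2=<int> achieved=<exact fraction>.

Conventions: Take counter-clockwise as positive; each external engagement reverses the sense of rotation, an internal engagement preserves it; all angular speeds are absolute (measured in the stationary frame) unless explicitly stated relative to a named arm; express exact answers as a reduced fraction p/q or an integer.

N1=30 N2=19 achieved=15/49

topology: planetary set — design target 15/49, arm = carrier (Willis)
Willis with ω_ring = 0: ω_arm/ω_sun = N1/(N1+N3); set equal to 15/49  ⇒  N3/N1 = 1/(15/49) − 1 = 34/15
N3 = N1 + 2·N2  ⇒  N2/N1 = (N3/N1 − 1)/2 = (34/15 − 1)/2 = 19/30
smallest multiple with N1 ≥ 12 and N2 ≥ 10: k = 1  ⇒  N1 = 1·30 = 30, N2 = 1·19 = 19 (N1 ≤ 40, N2 ≤ 30, N2 ≠ N1 ✓), N3 = 30 + 2·19 = 68
check: N1/(N1+N3) with N1 = 30, N3 = 68 gives 15/49; |achieved − target| = 0 ≤ 3/980 ✓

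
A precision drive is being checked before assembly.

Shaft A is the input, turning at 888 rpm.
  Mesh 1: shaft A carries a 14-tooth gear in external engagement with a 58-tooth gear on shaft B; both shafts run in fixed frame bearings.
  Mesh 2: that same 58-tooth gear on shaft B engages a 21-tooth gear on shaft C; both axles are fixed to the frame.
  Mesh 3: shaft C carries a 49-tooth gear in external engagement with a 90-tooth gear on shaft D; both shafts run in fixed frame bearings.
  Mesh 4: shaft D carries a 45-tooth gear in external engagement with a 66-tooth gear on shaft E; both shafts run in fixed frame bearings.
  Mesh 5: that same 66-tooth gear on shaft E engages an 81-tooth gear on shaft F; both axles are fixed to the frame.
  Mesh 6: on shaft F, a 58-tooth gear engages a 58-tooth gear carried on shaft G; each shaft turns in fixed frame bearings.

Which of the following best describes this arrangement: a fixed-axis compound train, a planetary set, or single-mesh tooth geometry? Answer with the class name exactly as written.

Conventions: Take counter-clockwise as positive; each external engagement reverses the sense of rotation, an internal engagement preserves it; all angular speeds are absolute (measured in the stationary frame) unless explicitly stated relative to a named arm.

6-mesh fixed-axis compound train (all bearings frame-fixed)
classification: fixed-axis compound train

fixed-axis compound train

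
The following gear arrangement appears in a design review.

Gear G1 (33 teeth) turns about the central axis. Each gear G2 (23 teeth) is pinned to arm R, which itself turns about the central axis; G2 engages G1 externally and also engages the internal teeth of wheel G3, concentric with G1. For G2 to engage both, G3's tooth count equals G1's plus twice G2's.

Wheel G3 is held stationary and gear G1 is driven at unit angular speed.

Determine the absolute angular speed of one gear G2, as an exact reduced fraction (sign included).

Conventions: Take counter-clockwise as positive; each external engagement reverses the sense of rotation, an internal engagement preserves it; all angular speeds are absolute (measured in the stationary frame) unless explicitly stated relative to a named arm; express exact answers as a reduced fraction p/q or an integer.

-33/46

class = planetary set [G3 = 33+2·23 = 79; Willis about the carrier]
ring teeth: 33 + 2·23 = 79
33(ω_sun−ω_arm) = −79(ω_ring−ω_arm),  ω_ring = 0, ω_sun = 1
33(1−ω_arm) = −79(0−ω_arm)  ⇒  112·ω_arm = 33  ⇒  ω_arm = 33/112
sun–planet mesh: 33·(1−33/112) = −23·(ω_p−ω_arm)  ⇒  ω_p−ω_arm = -2607/2576
ω_p = 33/112 − 2607/2576 = -33/46
exact speed ratio = -33/46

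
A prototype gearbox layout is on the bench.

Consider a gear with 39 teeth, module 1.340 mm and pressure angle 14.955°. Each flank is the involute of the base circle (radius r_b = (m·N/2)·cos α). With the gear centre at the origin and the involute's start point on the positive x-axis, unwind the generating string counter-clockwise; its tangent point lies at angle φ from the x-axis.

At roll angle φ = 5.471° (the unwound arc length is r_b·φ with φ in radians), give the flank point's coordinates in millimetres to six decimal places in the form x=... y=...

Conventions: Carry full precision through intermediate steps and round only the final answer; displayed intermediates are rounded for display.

recognized (one wheel, involute flank): single-mesh tooth geometry, m = 1.340, N = 39
pitch radius r_p = m·N/2 = 1.340·39/2 = 26.130000
base radius r_b = r_p·cos α = 26.130000·cos 14.955° = 25.244946
roll angle φ = 5.471° = 0.09548696 rad
x = r_b·(cos φ + φ·sin φ) = 25.359772
y = r_b·(sin φ − φ·cos φ) = 0.007320

x=25.359772 y=0.007320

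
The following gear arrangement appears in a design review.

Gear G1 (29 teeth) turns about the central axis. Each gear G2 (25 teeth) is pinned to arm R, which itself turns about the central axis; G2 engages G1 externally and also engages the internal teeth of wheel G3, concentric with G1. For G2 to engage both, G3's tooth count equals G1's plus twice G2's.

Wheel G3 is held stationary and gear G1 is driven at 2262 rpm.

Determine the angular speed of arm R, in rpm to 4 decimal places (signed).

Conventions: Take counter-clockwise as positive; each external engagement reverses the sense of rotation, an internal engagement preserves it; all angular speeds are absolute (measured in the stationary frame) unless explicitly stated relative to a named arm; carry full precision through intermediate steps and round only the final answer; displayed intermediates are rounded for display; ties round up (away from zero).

recognized (axles ride arm R): planetary set, 29/25/79 teeth
normalise by the input: solve with ω_sun = 1, then scale by 2262 rpm
ring teeth: 29 + 2·25 = 79
29(ω_sun−ω_arm) = −79(ω_ring−ω_arm),  ω_ring = 0, ω_sun = 1
29(1−ω_arm) = −79(0−ω_arm)  ⇒  108·ω_arm = 29  ⇒  ω_arm = 29/108
scale: ω_arm = 29/108 × 2262 rpm = +607.3889 rpm

+607.3889 rpm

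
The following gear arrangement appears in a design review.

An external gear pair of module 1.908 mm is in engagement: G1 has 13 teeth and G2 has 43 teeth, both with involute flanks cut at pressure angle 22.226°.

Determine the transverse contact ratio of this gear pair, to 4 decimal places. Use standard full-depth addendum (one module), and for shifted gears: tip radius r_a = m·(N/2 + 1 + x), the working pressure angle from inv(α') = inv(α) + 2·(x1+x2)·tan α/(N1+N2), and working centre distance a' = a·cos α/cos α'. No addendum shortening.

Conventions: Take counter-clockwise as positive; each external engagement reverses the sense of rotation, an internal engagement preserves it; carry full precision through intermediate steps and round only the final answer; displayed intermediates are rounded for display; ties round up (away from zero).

1.5063

class = single-mesh tooth geometry [involute pair 13T × 43T, m = 1.908]
base radii: r_b1 = 11.480519, r_b2 = 37.974026
tip radii: r_a1 = 14.310000, r_a2 = 42.930000
no profile shift: α' = α, a' = a
action lengths: √(r_a1²−r_b1²) = 8.542469, √(r_a2²−r_b2²) = 20.023943
base pitch p_b = π·m·cos α = 5.548787
CR = (8.542469 + 20.023943 − 53.424000·sin 22.22600°)/5.548787 = 1.506311
contact ratio ≈ 1.5063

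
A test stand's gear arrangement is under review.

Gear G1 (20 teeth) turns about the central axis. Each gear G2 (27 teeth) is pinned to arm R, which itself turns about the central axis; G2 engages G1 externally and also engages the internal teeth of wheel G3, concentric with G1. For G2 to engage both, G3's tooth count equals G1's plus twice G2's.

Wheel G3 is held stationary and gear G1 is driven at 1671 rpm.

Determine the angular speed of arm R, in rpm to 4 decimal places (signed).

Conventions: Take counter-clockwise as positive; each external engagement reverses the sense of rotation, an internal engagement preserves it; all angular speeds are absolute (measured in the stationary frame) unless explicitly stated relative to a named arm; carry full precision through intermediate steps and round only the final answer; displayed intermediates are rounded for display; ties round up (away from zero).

+355.5319 rpm

topology: planetary set — G1 20T / G2 27T / G3 74T, arm = carrier (Willis)
normalise by the input: solve with ω_sun = 1, then scale by 1671 rpm
ring teeth: 20 + 2·27 = 74
20(ω_sun−ω_arm) = −74(ω_ring−ω_arm),  ω_ring = 0, ω_sun = 1
20(1−ω_arm) = −74(0−ω_arm)  ⇒  94·ω_arm = 20  ⇒  ω_arm = 10/47
scale: ω_arm = 10/47 × 1671 rpm = +355.5319 rpm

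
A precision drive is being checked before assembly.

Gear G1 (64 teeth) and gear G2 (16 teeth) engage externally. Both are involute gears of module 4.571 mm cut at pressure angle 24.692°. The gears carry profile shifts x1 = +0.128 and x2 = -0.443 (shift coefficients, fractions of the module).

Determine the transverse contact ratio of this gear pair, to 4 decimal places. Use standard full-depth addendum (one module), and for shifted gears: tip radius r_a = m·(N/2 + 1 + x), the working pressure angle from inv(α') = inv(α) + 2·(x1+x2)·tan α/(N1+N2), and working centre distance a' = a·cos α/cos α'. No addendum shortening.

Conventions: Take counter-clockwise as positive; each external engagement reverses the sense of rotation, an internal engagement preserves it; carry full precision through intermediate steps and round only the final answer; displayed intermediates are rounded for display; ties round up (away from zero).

recognized (one external pair, fixed centres): single-mesh tooth geometry, m = 4.571, N1 = 64, N2 = 16
base radii: r_b1 = 132.897841, r_b2 = 33.224460
tip radii: r_a1 = 151.428088, r_a2 = 39.114047
inv(α') = inv(24.692°) + 2·(+0.128-0.443)·tan α/(64+16) = 0.02520199  ⇒  α' = 23.66298°
a' = a·cos α / cos α' = 182.8400·cos 24.692°/cos 23.66298° = 181.371648
action lengths: √(r_a1²−r_b1²) = 72.585327, √(r_a2²−r_b2²) = 20.640831
base pitch p_b = π·m·cos α = 13.047215
CR = (72.585327 + 20.640831 − 181.371648·sin 23.66298°)/13.047215 = 1.565970
contact ratio ≈ 1.5660

1.5660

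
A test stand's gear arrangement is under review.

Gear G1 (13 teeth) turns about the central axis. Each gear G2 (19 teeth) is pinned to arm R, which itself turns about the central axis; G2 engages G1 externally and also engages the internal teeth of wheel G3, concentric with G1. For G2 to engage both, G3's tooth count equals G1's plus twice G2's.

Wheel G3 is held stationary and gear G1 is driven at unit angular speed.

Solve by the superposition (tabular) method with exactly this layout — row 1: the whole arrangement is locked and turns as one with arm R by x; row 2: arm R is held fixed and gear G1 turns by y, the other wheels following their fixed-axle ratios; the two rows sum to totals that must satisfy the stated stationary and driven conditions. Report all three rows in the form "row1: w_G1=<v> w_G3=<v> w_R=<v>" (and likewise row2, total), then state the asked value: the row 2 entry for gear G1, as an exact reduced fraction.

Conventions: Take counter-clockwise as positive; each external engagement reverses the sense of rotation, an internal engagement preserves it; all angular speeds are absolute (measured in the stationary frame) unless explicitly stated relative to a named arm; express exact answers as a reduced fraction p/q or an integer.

row1: w_G1=13/64 w_G3=13/64 w_R=13/64
row2: w_G1=51/64 w_G3=-13/64 w_R=0
total: w_G1=1 w_G3=0 w_R=13/64
asked value: 51/64

topology: planetary set — G1 13T / G2 19T / G3 51T, arm = carrier (Willis)
row 1: whole set turns with the arm by x
row 2 (arm held, sun turns y): ω_ring = −(13/51)·y, ω_arm = 0
boundary: total ω_ring = x − (13/51)·y = 0 and total ω_sun = x + y = 1  ⇒  y = 51/64, x = 13/64
row 2 ring = −(13/51)·51/64 = -13/64
totals (row 1 + row 2): sun 13/64 + 51/64 = 1, ring 13/64 + (-13/64) = 0, arm 13/64 + 0 = 13/64
asked cell (row2, sun) = 51/64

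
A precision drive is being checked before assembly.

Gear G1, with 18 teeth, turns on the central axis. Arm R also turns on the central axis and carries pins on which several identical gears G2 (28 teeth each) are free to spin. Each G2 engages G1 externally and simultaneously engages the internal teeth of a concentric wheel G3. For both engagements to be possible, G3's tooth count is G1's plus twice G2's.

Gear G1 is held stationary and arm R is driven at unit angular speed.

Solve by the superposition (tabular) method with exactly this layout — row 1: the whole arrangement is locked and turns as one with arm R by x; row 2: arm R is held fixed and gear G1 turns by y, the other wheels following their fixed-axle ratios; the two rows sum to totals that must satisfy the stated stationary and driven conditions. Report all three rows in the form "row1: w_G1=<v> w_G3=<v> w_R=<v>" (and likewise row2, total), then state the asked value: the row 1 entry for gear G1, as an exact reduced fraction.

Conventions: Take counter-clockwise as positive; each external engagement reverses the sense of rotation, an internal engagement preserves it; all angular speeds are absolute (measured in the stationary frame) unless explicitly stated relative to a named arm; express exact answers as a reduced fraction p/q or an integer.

row1: w_G1=1 w_G3=1 w_R=1
row2: w_G1=-1 w_G3=9/37 w_R=0
total: w_G1=0 w_G3=46/37 w_R=1
asked value: 1

recognized (axles ride arm R): planetary set, 18/28/74 teeth
superposition row 1 [locked train]: every member turns x
row 2 — arm fixed, fixed-axis ratios: sun y, ring −(18/74)·y, arm 0
boundary: total ω_sun = x + y = 0 and total ω_arm = x = 1  ⇒  y = -1, x = 1
row 2 ring = −(18/74)·(-1) = 9/37
totals (row 1 + row 2): sun 1 + (-1) = 0, ring 1 + 9/37 = 46/37, arm 1 + 0 = 1
asked cell (row1, sun) = 1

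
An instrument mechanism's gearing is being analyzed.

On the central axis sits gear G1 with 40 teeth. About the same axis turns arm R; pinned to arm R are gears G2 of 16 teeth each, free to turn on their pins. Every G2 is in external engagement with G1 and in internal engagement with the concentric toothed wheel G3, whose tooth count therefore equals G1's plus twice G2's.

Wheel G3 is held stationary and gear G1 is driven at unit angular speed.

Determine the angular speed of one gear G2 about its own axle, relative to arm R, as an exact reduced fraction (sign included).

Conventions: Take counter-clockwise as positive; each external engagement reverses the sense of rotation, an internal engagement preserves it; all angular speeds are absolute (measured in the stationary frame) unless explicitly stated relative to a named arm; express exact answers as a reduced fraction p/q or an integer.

class = planetary set [G3 = 40+2·16 = 72; Willis about the carrier]
ring teeth: 40 + 2·16 = 72
40(ω_sun−ω_arm) = −72(ω_ring−ω_arm),  ω_ring = 0, ω_sun = 1
40(1−ω_arm) = −72(0−ω_arm)  ⇒  112·ω_arm = 40  ⇒  ω_arm = 5/14
sun–planet mesh: 40·(1−5/14) = −16·(ω_p−ω_arm)  ⇒  ω_p−ω_arm = -45/28
exact speed ratio = -45/28

-45/28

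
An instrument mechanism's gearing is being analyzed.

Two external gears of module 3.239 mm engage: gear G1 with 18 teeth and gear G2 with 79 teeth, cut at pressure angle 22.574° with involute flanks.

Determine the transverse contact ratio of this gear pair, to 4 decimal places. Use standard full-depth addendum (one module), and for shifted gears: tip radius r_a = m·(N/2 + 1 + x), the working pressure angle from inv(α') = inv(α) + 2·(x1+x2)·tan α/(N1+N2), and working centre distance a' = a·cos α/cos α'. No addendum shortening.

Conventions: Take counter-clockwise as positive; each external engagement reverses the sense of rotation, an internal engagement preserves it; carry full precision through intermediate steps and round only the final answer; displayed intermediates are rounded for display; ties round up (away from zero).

class = single-mesh tooth geometry [involute pair 18T × 79T, m = 3.239]
base radii: r_b1 = 26.917582, r_b2 = 118.138276
tip radii: r_a1 = 32.390000, r_a2 = 131.179500
no profile shift: α' = α, a' = a
action lengths: √(r_a1²−r_b1²) = 18.015435, √(r_a2²−r_b2²) = 57.021128
base pitch p_b = π·m·cos α = 9.396009
CR = (18.015435 + 57.021128 − 157.091500·sin 22.57400°)/9.396009 = 1.567990
contact ratio ≈ 1.5680

1.5680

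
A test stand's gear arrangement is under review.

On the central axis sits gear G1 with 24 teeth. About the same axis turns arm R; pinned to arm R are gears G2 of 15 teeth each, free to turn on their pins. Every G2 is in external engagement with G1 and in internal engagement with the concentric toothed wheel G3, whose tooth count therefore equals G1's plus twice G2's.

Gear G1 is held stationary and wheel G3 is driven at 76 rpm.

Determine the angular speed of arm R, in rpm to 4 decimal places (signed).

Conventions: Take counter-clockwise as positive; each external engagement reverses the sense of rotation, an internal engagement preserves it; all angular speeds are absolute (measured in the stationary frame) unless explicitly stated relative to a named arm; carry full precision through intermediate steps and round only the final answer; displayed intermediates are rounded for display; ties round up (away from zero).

topology: planetary set — G1 24T / G2 15T / G3 54T, arm = carrier (Willis)
normalise by the input: solve with ω_ring = 1, then scale by 76 rpm
ring teeth: 24 + 2·15 = 54
24(ω_sun−ω_arm) = −54(ω_ring−ω_arm),  ω_sun = 0, ω_ring = 1
24(0−ω_arm) = −54(1−ω_arm)  ⇒  78·ω_arm = 54  ⇒  ω_arm = 9/13
scale: ω_arm = 9/13 × 76 rpm = +52.6154 rpm

+52.6154 rpm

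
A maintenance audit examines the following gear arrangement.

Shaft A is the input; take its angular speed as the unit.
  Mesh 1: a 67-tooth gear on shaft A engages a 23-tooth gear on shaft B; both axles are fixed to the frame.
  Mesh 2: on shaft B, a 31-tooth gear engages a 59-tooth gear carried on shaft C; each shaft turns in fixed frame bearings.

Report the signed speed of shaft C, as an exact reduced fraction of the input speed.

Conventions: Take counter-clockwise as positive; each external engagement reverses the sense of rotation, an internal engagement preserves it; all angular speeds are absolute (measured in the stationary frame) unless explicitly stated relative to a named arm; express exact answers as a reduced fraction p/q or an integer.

2077/1357

2-mesh fixed-axis compound train (all bearings frame-fixed)
mesh 1 [67T→23T]: |ω|/ω_in = 1×67/23 = 67/23, sense flips to −
mesh 2 [31T→59T]: |ω|/ω_in = (67/23)×31/59 = 2077/1357, sense flips to +
signed output speed (× input speed) = 2077/1357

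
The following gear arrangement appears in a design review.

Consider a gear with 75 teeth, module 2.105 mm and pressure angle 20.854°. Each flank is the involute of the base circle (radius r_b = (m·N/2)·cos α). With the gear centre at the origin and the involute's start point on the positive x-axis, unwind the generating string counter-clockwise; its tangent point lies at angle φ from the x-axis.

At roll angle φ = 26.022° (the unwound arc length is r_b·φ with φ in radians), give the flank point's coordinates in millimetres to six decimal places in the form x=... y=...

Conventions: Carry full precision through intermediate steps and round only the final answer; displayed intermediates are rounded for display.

topology: single-mesh involute geometry — m = 2.105, N = 75
pitch radius r_p = m·N/2 = 2.105·75/2 = 78.937500
base radius r_b = r_p·cos α = 78.937500·cos 20.854° = 73.766350
roll angle φ = 26.022° = 0.45416958 rad
x = r_b·(cos φ + φ·sin φ) = 80.986396
y = r_b·(sin φ − φ·cos φ) = 2.256350

x=80.986396 y=2.256350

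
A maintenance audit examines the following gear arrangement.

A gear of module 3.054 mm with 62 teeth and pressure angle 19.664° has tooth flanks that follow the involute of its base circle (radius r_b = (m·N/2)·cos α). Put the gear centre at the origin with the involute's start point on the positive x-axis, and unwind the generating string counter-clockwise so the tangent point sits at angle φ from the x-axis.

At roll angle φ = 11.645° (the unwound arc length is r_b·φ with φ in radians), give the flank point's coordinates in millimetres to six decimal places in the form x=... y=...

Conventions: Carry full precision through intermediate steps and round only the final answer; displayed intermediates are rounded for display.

topology: single-mesh involute geometry — m = 3.054, N = 62
pitch radius r_p = m·N/2 = 3.054·62/2 = 94.674000
base radius r_b = r_p·cos α = 94.674000·cos 19.664° = 89.152817
roll angle φ = 11.645° = 0.20324359 rad
x = r_b·(cos φ + φ·sin φ) = 90.975205
y = r_b·(sin φ − φ·cos φ) = 0.248467

x=90.975205 y=0.248467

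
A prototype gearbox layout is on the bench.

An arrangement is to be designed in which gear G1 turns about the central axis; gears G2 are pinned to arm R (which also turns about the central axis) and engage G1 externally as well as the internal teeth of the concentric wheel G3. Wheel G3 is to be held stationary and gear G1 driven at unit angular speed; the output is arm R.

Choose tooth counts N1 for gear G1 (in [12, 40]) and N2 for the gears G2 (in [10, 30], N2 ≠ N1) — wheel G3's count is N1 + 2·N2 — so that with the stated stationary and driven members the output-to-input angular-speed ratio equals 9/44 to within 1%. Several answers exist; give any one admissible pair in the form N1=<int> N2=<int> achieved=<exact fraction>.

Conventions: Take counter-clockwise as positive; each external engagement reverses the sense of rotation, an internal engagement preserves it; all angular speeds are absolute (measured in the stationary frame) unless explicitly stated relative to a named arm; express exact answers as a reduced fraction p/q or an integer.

planetary set to be sized for 9/44 (Willis relation)
Willis with ω_ring = 0: ω_arm/ω_sun = N1/(N1+N3); set equal to 9/44  ⇒  N3/N1 = 1/(9/44) − 1 = 35/9
N3 = N1 + 2·N2  ⇒  N2/N1 = (N3/N1 − 1)/2 = (35/9 − 1)/2 = 13/9
smallest multiple with N1 ≥ 12 and N2 ≥ 10: k = 2  ⇒  N1 = 2·9 = 18, N2 = 2·13 = 26 (N1 ≤ 40, N2 ≤ 30, N2 ≠ N1 ✓), N3 = 18 + 2·26 = 70
check: N1/(N1+N3) with N1 = 18, N3 = 70 gives 9/44; |achieved − target| = 0 ≤ 9/4400 ✓

N1=18 N2=26 achieved=9/44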